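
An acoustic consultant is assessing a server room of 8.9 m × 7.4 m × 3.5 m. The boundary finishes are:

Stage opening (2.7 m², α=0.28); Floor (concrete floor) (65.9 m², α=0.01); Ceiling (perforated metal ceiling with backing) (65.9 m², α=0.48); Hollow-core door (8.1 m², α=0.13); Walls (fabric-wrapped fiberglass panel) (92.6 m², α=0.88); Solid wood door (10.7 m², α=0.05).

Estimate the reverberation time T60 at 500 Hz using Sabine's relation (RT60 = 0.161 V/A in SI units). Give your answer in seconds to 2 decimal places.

Summing Sᵢαᵢ: 0.756 + 0.659 + 31.632 + 1.053 + 81.488 + 0.535 → A = 116.123 sabins.
Volume V = 8.9 × 7.4 × 3.5 = 230.51 m³.
Sabine: RT60 = 0.161 × 230.51 / 116.123 = 0.32 s.

0.32 seconds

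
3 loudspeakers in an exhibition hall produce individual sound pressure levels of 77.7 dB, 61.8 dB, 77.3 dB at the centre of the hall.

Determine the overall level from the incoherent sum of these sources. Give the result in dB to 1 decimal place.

Sum in the linear (power) domain: Σ 10^(Lᵢ/10) = 10^(77.7/10) + 10^(61.8/10) + 10^(77.3/10) = 1.141e+08.
Back to dB: 10·log₁₀ Σ = 80.6 dB.

80.6 dB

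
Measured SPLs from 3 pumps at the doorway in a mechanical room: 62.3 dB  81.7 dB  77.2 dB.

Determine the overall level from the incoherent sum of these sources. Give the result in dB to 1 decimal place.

83.1 dB

Sum in the linear (power) domain: Σ 10^(Lᵢ/10) = 10^(62.3/10) + 10^(81.7/10) + 10^(77.2/10) = 2.021e+08.
Back to dB: 10·log₁₀ Σ = 83.1 dB.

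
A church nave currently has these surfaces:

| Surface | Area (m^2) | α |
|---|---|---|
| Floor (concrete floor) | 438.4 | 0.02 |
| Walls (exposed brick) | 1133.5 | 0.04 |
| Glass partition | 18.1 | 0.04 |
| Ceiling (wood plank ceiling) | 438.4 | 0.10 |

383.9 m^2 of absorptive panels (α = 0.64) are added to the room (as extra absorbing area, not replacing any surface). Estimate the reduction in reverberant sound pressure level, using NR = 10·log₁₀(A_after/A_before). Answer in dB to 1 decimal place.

Total absorption A_before = 438.4×0.02 + 1133.5×0.04 + 18.1×0.04 + 438.4×0.10
  = 8.768 + 45.340 + 0.724 + 43.840 = 98.672 m^2 sabins.
Added absorption = 383.9 × 0.64 = 245.696 sabins.
New total A_after = 344.368 sabins.
Reduction = 10 log₁₀(A_after/A_before) = 10 log₁₀(3.4900) = 5.4 dB.

5.4 dB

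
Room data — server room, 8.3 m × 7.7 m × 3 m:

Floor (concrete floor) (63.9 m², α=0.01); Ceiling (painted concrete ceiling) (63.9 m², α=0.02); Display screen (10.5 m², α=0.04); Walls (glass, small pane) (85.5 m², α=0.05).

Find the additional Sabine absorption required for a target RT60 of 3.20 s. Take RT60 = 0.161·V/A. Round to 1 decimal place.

3.0 sabins

Summing Sᵢαᵢ: 0.639 + 1.278 + 0.420 + 4.275 → A₁ = 6.612 sabins.
Target A₂ = 0.161·191.73/3.20 = 9.646 sabins (V = 191.73 m³).
Shortfall: 9.646 − 6.612 = 3.0 sabins.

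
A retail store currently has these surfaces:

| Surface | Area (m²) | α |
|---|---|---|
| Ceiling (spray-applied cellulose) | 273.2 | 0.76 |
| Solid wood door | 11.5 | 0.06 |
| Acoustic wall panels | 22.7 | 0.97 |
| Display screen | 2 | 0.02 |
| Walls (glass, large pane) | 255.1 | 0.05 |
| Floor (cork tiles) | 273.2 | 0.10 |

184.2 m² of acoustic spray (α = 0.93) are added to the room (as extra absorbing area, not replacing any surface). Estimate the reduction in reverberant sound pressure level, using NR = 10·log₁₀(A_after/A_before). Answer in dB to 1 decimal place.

Summing Sᵢαᵢ: 207.632 + 0.690 + 22.019 + 0.040 + 12.755 + 27.320 → A_before = 270.456 sabins.
Treatment contributes 184.2·0.93 = 171.306 sabins.
A_after = 270.456 + 171.306 = 441.762 sabins.
Reduction = 10 log₁₀(A_after/A_before) = 10 log₁₀(1.6334) = 2.1 dB.

2.1 dB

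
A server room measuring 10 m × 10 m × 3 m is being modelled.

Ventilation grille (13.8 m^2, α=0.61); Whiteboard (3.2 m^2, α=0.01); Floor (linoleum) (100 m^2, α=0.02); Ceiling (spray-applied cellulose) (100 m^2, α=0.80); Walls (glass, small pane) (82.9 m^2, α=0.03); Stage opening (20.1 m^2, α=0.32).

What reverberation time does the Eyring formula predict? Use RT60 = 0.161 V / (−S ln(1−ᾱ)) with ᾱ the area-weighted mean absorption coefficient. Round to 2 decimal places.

0.41 sec

S = Σ Sᵢ = 320.0 m^2.
Absorption A = 13.8·0.61 + 3.2·0.01 + 100·0.02 + 100·0.80 + 82.9·0.03 + 20.1·0.32 = 99.369 sabins.
ᾱ = 99.369 / 320.0 = 0.3105.
−S·ln(1−ᾱ) = −320.0 × ln(1 − 0.3105) = 118.972.
V = 10 × 10 × 3 = 300 m³.
T = 0.161·V/[−S·ln(1−ᾱ)] = 0.161·300/118.972 = 0.41 s.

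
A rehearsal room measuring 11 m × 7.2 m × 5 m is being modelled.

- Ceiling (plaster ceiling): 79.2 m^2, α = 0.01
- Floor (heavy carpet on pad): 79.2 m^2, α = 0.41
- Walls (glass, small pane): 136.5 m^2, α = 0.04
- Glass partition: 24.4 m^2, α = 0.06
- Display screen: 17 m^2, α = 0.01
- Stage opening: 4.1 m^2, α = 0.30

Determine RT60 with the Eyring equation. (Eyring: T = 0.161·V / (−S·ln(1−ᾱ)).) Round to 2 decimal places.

S = Σ Sᵢ = 340.4 m^2.
Σ(Sᵢαᵢ) = 79.2×0.01 + 79.2×0.41 + 136.5×0.04 + 24.4×0.06 + 17×0.01 + 4.1×0.30 = 41.588.
Mean coefficient ᾱ = A/S = 0.1222.
Eyring denominator: −S ln(1−ᾱ) = 44.367.
V = 11 × 7.2 × 5 = 396 m³.
RT60 = 0.161 × 396 / 44.367 = 1.44 s.

1.44 s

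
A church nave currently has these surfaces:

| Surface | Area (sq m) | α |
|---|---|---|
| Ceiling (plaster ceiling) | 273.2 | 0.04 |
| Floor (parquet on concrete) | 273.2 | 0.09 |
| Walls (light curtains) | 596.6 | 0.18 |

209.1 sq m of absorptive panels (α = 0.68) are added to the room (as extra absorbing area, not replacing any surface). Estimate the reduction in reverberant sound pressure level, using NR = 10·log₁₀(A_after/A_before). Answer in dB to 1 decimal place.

3.0 dB

Total absorption A_before = 273.2·0.04 + 273.2·0.09 + 596.6·0.18
  = 10.928 + 24.588 + 107.388 = 142.904 sq m sabins.
Treatment contributes 209.1·0.68 = 142.188 sabins.
New total A_after = 285.092 sabins.
Reduction = 10 log₁₀(A_after/A_before) = 10 log₁₀(1.9950) = 3.0 dB.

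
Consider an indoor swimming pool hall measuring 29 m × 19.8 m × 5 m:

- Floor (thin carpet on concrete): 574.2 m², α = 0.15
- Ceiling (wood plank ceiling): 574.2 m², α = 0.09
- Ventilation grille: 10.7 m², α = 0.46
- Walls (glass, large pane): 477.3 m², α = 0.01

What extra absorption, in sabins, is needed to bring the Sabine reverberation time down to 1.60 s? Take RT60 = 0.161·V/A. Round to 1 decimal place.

Summing Sᵢαᵢ: 86.130 + 51.678 + 4.922 + 4.773 → A₁ = 147.503 sabins.
For T = 1.60 s, need A₂ = 0.161·V/T = 0.161·2871/1.60 = 288.894 sabins.
ΔA = A₂ − A₁ = 288.894 − 147.503 = 141.4 sabins.

141.4 sabins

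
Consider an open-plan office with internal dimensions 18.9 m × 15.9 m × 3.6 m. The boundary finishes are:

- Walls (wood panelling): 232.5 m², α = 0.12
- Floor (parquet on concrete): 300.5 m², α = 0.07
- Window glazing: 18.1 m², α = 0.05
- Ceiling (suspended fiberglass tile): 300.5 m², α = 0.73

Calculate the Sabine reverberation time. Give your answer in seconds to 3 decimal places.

0.647 seconds

Equivalent absorption area: A = 232.5×0.12 + 300.5×0.07 + 18.1×0.05 + 300.5×0.73 = 269.205 m².
Room volume: 1081.836 m³.
Sabine: RT60 = 0.161 × 1081.836 / 269.205 = 0.647 s.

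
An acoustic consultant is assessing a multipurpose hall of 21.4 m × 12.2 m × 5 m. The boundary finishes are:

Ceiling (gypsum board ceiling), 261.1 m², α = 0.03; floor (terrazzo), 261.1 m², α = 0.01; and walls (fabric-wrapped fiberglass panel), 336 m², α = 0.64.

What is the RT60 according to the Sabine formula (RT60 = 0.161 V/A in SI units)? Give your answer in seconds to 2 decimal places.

0.93 sec

Equivalent absorption area: A = 261.1×0.03 + 261.1×0.01 + 336×0.64 = 225.484 m².
Room volume: 1305.4 m³.
Sabine: RT60 = 0.161 × 1305.4 / 225.484 = 0.93 s.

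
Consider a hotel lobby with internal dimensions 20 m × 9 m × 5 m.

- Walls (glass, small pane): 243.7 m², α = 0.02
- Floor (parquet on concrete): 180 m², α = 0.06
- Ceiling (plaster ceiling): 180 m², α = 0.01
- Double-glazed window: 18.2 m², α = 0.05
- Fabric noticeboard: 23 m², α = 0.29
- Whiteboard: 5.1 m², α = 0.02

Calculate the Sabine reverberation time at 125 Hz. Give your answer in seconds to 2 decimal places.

Equivalent absorption area: A = 243.7×0.02 + 180×0.06 + 180×0.01 + 18.2×0.05 + 23×0.29 + 5.1×0.02 = 25.156 m².
Room volume: 900 m³.
T = 0.161 V/A = 0.161·900/25.156 = 5.76 s.

5.76 s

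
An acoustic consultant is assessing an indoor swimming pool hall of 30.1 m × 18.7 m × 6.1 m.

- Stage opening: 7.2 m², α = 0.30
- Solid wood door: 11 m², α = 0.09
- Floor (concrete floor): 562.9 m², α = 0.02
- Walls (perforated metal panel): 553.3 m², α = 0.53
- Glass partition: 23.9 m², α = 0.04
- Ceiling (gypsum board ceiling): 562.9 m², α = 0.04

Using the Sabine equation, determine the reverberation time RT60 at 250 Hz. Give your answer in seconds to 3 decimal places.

A = Σ Sᵢαᵢ = 7.2·0.30 + 11·0.09 + 562.9·0.02 + 553.3·0.53 + 23.9·0.04 + 562.9·0.04 = 331.129 sabins.
V = 30.1·18.7·6.1 = 3433.507 m³.
T = 0.161 V/A = 0.161·3433.507/331.129 = 1.669 s.

1.669 s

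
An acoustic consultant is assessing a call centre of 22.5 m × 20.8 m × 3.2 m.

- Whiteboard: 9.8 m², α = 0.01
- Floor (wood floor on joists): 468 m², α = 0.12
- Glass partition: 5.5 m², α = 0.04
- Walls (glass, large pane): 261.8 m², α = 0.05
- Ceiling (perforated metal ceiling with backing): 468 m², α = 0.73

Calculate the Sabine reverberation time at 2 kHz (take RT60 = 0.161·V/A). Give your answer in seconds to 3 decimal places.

0.586 s

Total absorption A = 9.8·0.01 + 468·0.12 + 5.5·0.04 + 261.8·0.05 + 468·0.73
  = 0.098 + 56.160 + 0.220 + 13.090 + 341.640 = 411.208 m² sabins.
Room volume: 1497.6 m³.
RT60 = 0.161 · V / A = 0.161 × 1497.6 / 411.208 = 0.586 s.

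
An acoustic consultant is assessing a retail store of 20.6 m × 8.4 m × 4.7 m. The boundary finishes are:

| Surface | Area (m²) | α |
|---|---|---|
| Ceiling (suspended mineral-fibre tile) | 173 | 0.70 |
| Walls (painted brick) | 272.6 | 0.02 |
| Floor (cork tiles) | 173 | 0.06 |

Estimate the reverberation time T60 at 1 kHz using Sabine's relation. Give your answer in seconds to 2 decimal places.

0.96 s

A = Σ Sᵢαᵢ = 173×0.70 + 272.6×0.02 + 173×0.06 = 136.932 sabins.
Volume V = 20.6 × 8.4 × 4.7 = 813.288 m³.
Sabine: RT60 = 0.161 × 813.288 / 136.932 = 0.96 s.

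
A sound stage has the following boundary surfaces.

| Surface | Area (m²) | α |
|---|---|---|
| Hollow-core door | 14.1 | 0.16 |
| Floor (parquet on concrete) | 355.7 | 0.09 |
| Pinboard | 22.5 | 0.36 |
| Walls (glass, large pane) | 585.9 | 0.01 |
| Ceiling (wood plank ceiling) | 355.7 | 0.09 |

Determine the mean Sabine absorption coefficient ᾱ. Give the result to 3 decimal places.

0.060

Total surface area S = 1333.9 m².
Σ(Sᵢαᵢ) = 14.1*0.16 + 355.7*0.09 + 22.5*0.36 + 585.9*0.01 + 355.7*0.09 = 80.241.
ᾱ = 80.241 / 1333.9 = 0.060.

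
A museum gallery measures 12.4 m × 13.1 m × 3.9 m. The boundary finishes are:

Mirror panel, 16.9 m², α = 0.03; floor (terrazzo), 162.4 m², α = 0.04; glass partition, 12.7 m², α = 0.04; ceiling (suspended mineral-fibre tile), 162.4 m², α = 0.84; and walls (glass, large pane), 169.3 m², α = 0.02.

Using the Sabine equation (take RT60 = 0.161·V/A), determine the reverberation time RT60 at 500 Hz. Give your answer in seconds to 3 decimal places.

0.692 sec

Equivalent absorption area: A = 16.9·0.03 + 162.4·0.04 + 12.7·0.04 + 162.4·0.84 + 169.3·0.02 = 147.313 m².
Room volume: 633.516 m³.
T = 0.161 V/A = 0.161·633.516/147.313 = 0.692 s.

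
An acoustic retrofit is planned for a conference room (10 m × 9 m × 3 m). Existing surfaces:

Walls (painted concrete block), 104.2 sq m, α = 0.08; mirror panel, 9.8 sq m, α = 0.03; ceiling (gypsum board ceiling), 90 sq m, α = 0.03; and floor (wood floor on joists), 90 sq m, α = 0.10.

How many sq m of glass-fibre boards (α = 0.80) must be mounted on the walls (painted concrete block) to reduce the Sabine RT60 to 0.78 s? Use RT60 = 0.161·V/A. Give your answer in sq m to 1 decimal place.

Total absorption A₁ = 104.2·0.08 + 9.8·0.03 + 90·0.03 + 90·0.10
  = 8.336 + 0.294 + 2.700 + 9.000 = 20.330 sq m sabins.
Required A₂ = 0.161·270/0.78 = 55.731 sabins.
Absorption to add: 55.731 − 20.330 = 35.401 sabins.
Each sq m of panel replacing the walls (painted concrete block) adds (0.80 − 0.08) = 0.72 sabins.
Panel area = 35.401 / 0.72 = 49.2 sq m.

49.2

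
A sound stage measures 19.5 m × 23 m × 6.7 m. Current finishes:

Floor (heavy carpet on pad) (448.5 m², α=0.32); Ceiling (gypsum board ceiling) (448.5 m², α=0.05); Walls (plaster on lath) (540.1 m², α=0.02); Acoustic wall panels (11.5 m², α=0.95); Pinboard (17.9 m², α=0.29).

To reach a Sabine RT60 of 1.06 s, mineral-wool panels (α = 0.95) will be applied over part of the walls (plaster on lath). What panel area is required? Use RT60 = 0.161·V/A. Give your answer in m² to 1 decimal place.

A₁ = Σ Sᵢαᵢ = 448.5*0.32 + 448.5*0.05 + 540.1*0.02 + 11.5*0.95 + 17.9*0.29 = 192.863 sabins.
V = 3004.95 m³. Target absorption A₂ = 0.161 × 3004.95 / 1.06 = 456.412 sabins.
ΔA needed = 456.412 − 192.863 = 263.549 sabins.
Each m² of panel replacing the walls (plaster on lath) adds (0.95 − 0.02) = 0.93 sabins.
Area = ΔA/Δα = 263.549/0.93 = 283.4 m².

283.4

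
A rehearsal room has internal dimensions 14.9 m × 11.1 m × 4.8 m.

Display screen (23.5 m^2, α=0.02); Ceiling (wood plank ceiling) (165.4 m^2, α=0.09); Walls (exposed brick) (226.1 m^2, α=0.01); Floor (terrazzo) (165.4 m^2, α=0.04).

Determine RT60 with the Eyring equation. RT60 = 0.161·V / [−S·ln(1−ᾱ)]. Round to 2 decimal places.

5.16 seconds

Total surface area S = 23.5 + 165.4 + 226.1 + 165.4 = 580.4 m^2.
Σ(Sᵢαᵢ) = 23.5×0.02 + 165.4×0.09 + 226.1×0.01 + 165.4×0.04 = 24.233.
Mean coefficient ᾱ = A/S = 0.0418.
−S·ln(1−ᾱ) = −580.4 × ln(1 − 0.0418) = 24.782.
V = 14.9 × 11.1 × 4.8 = 793.872 m³.
RT60 = 0.161 × 793.872 / 24.782 = 5.16 s.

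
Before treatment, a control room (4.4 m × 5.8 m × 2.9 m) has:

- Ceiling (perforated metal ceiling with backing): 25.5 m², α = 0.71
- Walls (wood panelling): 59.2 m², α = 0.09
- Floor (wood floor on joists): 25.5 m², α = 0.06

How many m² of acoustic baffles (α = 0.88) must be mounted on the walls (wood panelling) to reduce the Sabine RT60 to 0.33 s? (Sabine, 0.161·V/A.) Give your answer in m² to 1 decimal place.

Total absorption A₁ = 25.5·0.71 + 59.2·0.09 + 25.5·0.06
  = 18.105 + 5.328 + 1.530 = 24.963 m² sabins.
Required A₂ = 0.161·74.008/0.33 = 36.107 sabins.
Absorption to add: 36.107 − 24.963 = 11.144 sabins.
Net gain per m²: Δα = 0.88 − 0.09 = 0.79.
Panel area = 11.144 / 0.79 = 14.1 m².

14.1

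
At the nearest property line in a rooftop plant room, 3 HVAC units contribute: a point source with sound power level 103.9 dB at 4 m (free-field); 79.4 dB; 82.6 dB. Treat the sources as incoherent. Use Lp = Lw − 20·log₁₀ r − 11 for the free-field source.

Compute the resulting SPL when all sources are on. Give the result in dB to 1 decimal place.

85.9 dB

Source at 4 m: Lp = 103.9 − 20·log₁₀(4) − 11 = 80.9 dB.
Σ 10^(Lᵢ/10) = 3.921e+08.
Combined level = 10 log₁₀(3.921e+08) = 85.9 dB.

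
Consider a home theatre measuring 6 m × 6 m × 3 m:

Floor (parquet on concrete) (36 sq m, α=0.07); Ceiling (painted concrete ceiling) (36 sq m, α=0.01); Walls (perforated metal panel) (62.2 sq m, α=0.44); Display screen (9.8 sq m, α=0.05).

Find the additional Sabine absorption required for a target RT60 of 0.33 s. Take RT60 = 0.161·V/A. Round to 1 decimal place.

Summing Sᵢαᵢ: 2.520 + 0.360 + 27.368 + 0.490 → A₁ = 30.738 sabins.
For T = 0.33 s, need A₂ = 0.161·V/T = 0.161·108/0.33 = 52.691 sabins.
Shortfall: 52.691 − 30.738 = 22.0 sabins.

22.0 sabins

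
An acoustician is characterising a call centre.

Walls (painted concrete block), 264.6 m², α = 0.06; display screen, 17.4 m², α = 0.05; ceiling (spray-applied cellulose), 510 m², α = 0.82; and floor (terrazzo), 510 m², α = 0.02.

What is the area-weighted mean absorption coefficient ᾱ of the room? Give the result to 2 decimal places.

S = Σ Sᵢ = 264.6 + 17.4 + 510 + 510 = 1302.0 m².
Σ(Sᵢαᵢ) = 264.6*0.06 + 17.4*0.05 + 510*0.82 + 510*0.02 = 445.146.
ᾱ = 445.146 / 1302.0 = 0.34.

0.34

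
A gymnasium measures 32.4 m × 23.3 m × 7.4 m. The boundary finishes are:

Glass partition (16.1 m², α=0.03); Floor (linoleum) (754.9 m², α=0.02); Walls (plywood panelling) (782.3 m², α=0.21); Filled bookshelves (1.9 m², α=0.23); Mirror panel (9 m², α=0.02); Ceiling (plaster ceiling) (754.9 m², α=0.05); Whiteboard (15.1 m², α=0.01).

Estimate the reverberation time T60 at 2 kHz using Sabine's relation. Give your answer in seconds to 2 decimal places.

A = Σ Sᵢαᵢ = 16.1×0.03 + 754.9×0.02 + 782.3×0.21 + 1.9×0.23 + 9×0.02 + 754.9×0.05 + 15.1×0.01 = 218.377 sabins.
Room volume: 5586.408 m³.
RT60 = 0.161 · V / A = 0.161 × 5586.408 / 218.377 = 4.12 s.

4.12 s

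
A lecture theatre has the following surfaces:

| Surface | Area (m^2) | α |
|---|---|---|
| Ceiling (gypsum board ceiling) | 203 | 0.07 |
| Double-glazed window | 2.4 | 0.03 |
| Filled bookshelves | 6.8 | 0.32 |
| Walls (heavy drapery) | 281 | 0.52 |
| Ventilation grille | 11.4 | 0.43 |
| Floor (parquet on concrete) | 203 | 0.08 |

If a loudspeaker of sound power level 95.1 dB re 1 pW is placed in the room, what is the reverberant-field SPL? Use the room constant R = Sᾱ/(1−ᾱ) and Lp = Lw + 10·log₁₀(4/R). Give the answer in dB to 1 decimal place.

A = 183.720 sabins; S = 707.6 m^2.
ᾱ = 183.720/707.6 = 0.2596; R = Sᾱ/(1−ᾱ) = 183.720/(1−0.2596) = 248.136 m^2.
Lp = Lw + 10 log₁₀(4/R) = 95.1 -17.93 = 77.2 dB.

77.2 dB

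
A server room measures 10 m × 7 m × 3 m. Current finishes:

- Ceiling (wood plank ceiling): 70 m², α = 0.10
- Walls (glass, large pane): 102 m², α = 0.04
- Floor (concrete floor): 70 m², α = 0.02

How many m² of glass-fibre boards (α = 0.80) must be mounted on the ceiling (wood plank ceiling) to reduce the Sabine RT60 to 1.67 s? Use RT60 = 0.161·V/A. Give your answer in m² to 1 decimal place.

11.1

Summing Sᵢαᵢ: 7.000 + 4.080 + 1.400 → A₁ = 12.480 sabins.
V = 210 m³. Target absorption A₂ = 0.161 × 210 / 1.67 = 20.246 sabins.
ΔA needed = 20.246 − 12.480 = 7.766 sabins.
Each m² of panel replacing the ceiling (wood plank ceiling) adds (0.80 − 0.10) = 0.70 sabins.
Panel area = 7.766 / 0.70 = 11.1 m².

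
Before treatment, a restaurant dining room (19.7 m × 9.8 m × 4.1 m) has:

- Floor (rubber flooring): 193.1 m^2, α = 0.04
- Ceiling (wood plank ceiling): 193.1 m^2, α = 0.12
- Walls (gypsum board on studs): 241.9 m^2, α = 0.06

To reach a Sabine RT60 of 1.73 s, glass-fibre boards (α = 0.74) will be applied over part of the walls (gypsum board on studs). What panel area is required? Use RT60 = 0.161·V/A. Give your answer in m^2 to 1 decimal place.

41.6

Equivalent absorption area: A₁ = 193.1×0.04 + 193.1×0.12 + 241.9×0.06 = 45.410 m^2.
Required A₂ = 0.161·791.546/1.73 = 73.664 sabins.
Absorption to add: 73.664 − 45.410 = 28.254 sabins.
Net gain per m^2: Δα = 0.74 − 0.06 = 0.68.
Area = ΔA/Δα = 28.254/0.68 = 41.6 m^2.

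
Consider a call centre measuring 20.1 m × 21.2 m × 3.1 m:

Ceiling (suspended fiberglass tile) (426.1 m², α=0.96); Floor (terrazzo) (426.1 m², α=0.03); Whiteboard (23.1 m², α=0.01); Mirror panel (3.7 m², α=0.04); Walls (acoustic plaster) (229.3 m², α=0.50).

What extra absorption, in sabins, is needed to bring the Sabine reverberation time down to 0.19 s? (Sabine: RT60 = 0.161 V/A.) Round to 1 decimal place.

Summing Sᵢαᵢ: 409.056 + 12.783 + 0.231 + 0.148 + 114.650 → A₁ = 536.868 sabins.
For T = 0.19 s, need A₂ = 0.161·V/T = 0.161·1320.972/0.19 = 1119.350 sabins.
Shortfall: 1119.350 − 536.868 = 582.5 sabins.

582.5 sabins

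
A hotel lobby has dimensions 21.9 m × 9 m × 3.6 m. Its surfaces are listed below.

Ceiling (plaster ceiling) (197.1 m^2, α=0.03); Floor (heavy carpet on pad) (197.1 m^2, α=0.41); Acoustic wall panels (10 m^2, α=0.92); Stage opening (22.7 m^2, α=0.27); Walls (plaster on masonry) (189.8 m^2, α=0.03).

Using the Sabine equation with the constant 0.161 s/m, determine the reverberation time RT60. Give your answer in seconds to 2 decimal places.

1.06 s

Equivalent absorption area: A = 197.1·0.03 + 197.1·0.41 + 10·0.92 + 22.7·0.27 + 189.8·0.03 = 107.747 m^2.
Volume V = 21.9 × 9 × 3.6 = 709.56 m³.
RT60 = 0.161 · V / A = 0.161 × 709.56 / 107.747 = 1.06 s.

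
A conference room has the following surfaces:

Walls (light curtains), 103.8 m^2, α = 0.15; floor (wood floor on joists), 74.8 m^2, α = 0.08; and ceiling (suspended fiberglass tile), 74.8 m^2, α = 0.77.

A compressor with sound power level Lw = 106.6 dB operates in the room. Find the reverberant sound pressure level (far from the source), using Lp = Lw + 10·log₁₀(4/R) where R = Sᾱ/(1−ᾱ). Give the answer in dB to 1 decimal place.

Σ(Sᵢαᵢ) = 103.8×0.15 + 74.8×0.08 + 74.8×0.77 = 79.150; total area S = 253.4 m^2.
ᾱ = 79.150/253.4 = 0.3124; R = Sᾱ/(1−ᾱ) = 79.150/(1−0.3124) = 115.111 m^2.
Lp = 106.6 + 10·log₁₀(4/115.111) = 106.6 + (-14.59) = 92.0 dB.

92.0 dB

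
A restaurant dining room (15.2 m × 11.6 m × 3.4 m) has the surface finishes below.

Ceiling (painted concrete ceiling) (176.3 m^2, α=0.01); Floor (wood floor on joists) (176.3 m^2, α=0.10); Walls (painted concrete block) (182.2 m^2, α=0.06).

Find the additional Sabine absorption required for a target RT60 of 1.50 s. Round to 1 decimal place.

Equivalent absorption area: A₁ = 176.3*0.01 + 176.3*0.10 + 182.2*0.06 = 30.325 m^2.
V = 599.488 m³. Required absorption A₂ = 0.161 × 599.488 / 1.50 = 64.345 sabins.
ΔA = A₂ − A₁ = 64.345 − 30.325 = 34.0 sabins.

34.0 sabins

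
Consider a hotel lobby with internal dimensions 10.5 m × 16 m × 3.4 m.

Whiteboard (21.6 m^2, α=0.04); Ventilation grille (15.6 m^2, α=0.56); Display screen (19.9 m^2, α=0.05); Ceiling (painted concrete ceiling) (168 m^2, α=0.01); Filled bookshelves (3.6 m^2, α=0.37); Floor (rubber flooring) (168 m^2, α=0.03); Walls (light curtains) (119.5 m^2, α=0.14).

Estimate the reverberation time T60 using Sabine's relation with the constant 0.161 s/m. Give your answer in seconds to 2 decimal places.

2.60 sec

Summing Sᵢαᵢ: 0.864 + 8.736 + 0.995 + 1.680 + 1.332 + 5.040 + 16.730 → A = 35.377 sabins.
V = 10.5·16·3.4 = 571.2 m³.
T = 0.161 V/A = 0.161·571.2/35.377 = 2.60 s.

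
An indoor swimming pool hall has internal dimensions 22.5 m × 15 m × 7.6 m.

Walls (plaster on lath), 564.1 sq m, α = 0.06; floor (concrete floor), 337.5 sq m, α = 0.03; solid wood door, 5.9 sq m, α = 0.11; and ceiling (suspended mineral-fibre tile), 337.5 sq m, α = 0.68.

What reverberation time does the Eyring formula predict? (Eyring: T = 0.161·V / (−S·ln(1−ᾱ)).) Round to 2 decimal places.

Total surface area S = 564.1 + 337.5 + 5.9 + 337.5 = 1245.0 sq m.
Absorption A = 564.1×0.06 + 337.5×0.03 + 5.9×0.11 + 337.5×0.68 = 274.120 sabins.
Mean coefficient ᾱ = A/S = 0.2202.
Eyring denominator: −S ln(1−ᾱ) = 309.654.
V = 22.5 × 15 × 7.6 = 2565 m³.
T = 0.161·V/[−S·ln(1−ᾱ)] = 0.161·2565/309.654 = 1.33 s.

1.33 seconds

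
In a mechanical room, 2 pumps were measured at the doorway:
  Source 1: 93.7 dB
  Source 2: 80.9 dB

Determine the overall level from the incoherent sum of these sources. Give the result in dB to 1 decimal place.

Sum in the linear (power) domain: Σ 10^(Lᵢ/10) = 10^(93.7/10) + 10^(80.9/10) = 2.467e+09.
Combined level = 10 log₁₀(2.467e+09) = 93.9 dB.

93.9 dB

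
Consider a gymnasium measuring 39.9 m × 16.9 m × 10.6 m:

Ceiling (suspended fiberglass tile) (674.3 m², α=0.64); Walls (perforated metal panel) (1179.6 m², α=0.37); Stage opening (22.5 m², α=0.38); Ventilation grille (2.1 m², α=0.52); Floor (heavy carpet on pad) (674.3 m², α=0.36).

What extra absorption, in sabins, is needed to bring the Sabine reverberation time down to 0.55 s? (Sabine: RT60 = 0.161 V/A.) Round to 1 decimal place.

A₁ = Σ Sᵢαᵢ = 674.3·0.64 + 1179.6·0.37 + 22.5·0.38 + 2.1·0.52 + 674.3·0.36 = 1120.394 sabins.
V = 7147.686 m³. Required absorption A₂ = 0.161 × 7147.686 / 0.55 = 2092.323 sabins.
Additional absorption ΔA = 2092.323 − 1120.394 = 971.9 sabins.

971.9 sabins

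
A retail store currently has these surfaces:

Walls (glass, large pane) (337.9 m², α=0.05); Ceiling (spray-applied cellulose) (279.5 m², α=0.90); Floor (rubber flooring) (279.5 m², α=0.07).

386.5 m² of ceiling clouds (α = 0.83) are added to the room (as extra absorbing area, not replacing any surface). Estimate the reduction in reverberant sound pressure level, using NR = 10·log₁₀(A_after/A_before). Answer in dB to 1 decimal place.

3.3 dB

Total absorption A_before = 337.9×0.05 + 279.5×0.90 + 279.5×0.07
  = 16.895 + 251.550 + 19.565 = 288.010 m² sabins.
Treatment contributes 386.5·0.83 = 320.795 sabins.
A_after = 288.010 + 320.795 = 608.805 sabins.
Reduction = 10 log₁₀(A_after/A_before) = 10 log₁₀(2.1138) = 3.3 dB.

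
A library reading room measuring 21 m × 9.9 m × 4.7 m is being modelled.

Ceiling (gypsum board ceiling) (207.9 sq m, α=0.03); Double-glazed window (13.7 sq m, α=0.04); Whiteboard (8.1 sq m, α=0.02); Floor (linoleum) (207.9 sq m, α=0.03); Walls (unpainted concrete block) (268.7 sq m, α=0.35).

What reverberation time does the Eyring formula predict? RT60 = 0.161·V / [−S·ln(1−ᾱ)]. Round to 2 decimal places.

1.35 s

Total surface area S = 207.9 + 13.7 + 8.1 + 207.9 + 268.7 = 706.3 sq m.
Absorption A = 207.9·0.03 + 13.7·0.04 + 8.1·0.02 + 207.9·0.03 + 268.7·0.35 = 107.229 sabins.
Mean coefficient ᾱ = A/S = 0.1518.
Eyring denominator: −S ln(1−ᾱ) = 116.284.
V = 21 × 9.9 × 4.7 = 977.13 m³.
T = 0.161·V/[−S·ln(1−ᾱ)] = 0.161·977.13/116.284 = 1.35 s.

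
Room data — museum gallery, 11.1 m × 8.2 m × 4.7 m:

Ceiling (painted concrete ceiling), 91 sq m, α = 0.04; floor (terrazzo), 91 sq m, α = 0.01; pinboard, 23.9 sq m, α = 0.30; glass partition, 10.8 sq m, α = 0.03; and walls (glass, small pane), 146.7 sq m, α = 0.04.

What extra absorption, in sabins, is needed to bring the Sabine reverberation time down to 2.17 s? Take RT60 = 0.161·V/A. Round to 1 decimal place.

13.8 sabins

Summing Sᵢαᵢ: 3.640 + 0.910 + 7.170 + 0.324 + 5.868 → A₁ = 17.912 sabins.
Target A₂ = 0.161·427.794/2.17 = 31.740 sabins (V = 427.794 m³).
Additional absorption ΔA = 31.740 − 17.912 = 13.8 sabins.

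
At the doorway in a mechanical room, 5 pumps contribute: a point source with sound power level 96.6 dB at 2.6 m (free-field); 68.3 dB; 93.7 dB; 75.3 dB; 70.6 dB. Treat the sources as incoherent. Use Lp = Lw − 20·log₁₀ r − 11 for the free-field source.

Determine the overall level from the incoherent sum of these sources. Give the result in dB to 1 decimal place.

93.9 dB

Source at 2.6 m: Lp = 96.6 − 20·log₁₀(2.6) − 11 = 77.3 dB.
Converting to relative power and adding: 10^(77.3/10) + 10^(68.3/10) + 10^(93.7/10) + 10^(75.3/10) + 10^(70.6/10) = 2.45e+09.
L_total = 10·log₁₀(2.45e+09) = 93.9 dB.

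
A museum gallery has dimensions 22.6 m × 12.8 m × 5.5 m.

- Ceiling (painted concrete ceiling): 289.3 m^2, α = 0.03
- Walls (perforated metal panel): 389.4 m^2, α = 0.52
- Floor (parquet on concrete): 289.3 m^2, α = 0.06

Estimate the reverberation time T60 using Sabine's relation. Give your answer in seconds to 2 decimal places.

Summing Sᵢαᵢ: 8.679 + 202.488 + 17.358 → A = 228.525 sabins.
Room volume: 1591.04 m³.
T = 0.161 V/A = 0.161·1591.04/228.525 = 1.12 s.

1.12 s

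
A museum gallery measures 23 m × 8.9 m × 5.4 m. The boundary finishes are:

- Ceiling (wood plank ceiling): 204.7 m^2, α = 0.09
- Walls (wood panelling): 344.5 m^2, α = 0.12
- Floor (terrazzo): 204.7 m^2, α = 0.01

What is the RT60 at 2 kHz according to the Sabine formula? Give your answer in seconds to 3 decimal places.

2.879 sec

Equivalent absorption area: A = 204.7×0.09 + 344.5×0.12 + 204.7×0.01 = 61.810 m^2.
Volume V = 23 × 8.9 × 5.4 = 1105.38 m³.
T = 0.161 V/A = 0.161·1105.38/61.810 = 2.879 s.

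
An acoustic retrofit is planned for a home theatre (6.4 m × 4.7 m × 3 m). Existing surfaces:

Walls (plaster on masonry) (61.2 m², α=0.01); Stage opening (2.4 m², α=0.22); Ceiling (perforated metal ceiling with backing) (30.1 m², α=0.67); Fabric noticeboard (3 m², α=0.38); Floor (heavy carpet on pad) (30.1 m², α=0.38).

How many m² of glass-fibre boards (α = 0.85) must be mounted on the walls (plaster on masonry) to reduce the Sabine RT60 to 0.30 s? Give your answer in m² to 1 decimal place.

17.3

Summing Sᵢαᵢ: 0.612 + 0.528 + 20.167 + 1.140 + 11.438 → A₁ = 33.885 sabins.
V = 90.24 m³. Target absorption A₂ = 0.161 × 90.24 / 0.30 = 48.429 sabins.
Absorption to add: 48.429 − 33.885 = 14.544 sabins.
Each m² of panel replacing the walls (plaster on masonry) adds (0.85 − 0.01) = 0.84 sabins.
Panel area = 14.544 / 0.84 = 17.3 m².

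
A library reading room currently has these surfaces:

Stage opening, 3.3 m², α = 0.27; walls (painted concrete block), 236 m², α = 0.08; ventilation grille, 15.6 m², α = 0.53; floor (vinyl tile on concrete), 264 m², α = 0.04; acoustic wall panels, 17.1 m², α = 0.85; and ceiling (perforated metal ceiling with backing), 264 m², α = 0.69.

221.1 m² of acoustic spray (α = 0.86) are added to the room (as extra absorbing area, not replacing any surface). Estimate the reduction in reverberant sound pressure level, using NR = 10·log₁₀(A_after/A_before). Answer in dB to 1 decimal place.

2.6 dB

Equivalent absorption area: A_before = 3.3×0.27 + 236×0.08 + 15.6×0.53 + 264×0.04 + 17.1×0.85 + 264×0.69 = 235.294 m².
Treatment contributes 221.1·0.86 = 190.146 sabins.
New total A_after = 425.440 sabins.
Reduction = 10 log₁₀(A_after/A_before) = 10 log₁₀(1.8081) = 2.6 dB.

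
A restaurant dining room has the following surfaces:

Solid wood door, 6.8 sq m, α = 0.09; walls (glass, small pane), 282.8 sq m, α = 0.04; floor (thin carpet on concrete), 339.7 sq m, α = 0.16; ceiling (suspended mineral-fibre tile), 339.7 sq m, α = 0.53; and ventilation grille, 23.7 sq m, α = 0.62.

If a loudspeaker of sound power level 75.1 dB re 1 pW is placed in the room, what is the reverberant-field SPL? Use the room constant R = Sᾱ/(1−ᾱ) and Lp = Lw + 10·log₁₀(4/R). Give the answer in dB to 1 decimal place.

Σ(Sᵢαᵢ) = 6.8×0.09 + 282.8×0.04 + 339.7×0.16 + 339.7×0.53 + 23.7×0.62 = 261.011; total area S = 992.7 sq m.
ᾱ = 0.2629, so room constant R = A/(1−ᾱ) = 354.105 sq m.
Lp = 75.1 + 10·log₁₀(4/354.105) = 75.1 + (-19.47) = 55.6 dB.

55.6 dB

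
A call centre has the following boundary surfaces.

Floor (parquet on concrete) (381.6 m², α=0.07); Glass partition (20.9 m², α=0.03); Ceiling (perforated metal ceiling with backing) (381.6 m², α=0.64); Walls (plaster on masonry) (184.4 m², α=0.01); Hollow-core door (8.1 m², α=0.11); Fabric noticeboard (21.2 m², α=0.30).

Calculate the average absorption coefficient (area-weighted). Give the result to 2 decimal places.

0.28

Total surface area S = 997.8 m².
Σ(Sᵢαᵢ) = 381.6*0.07 + 20.9*0.03 + 381.6*0.64 + 184.4*0.01 + 8.1*0.11 + 21.2*0.30 = 280.658.
ᾱ = 280.658 / 997.8 = 0.28.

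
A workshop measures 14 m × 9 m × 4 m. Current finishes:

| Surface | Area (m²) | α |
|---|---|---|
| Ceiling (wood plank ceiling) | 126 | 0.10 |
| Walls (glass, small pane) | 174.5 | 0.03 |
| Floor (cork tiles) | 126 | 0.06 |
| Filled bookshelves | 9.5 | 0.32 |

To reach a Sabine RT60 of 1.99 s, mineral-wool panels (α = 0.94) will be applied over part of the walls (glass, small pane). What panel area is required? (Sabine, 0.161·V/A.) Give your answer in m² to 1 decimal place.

Equivalent absorption area: A₁ = 126·0.10 + 174.5·0.03 + 126·0.06 + 9.5·0.32 = 28.435 m².
V = 504 m³. Target absorption A₂ = 0.161 × 504 / 1.99 = 40.776 sabins.
Absorption to add: 40.776 − 28.435 = 12.341 sabins.
Net gain per m²: Δα = 0.94 − 0.03 = 0.91.
Area = ΔA/Δα = 12.341/0.91 = 13.6 m².

13.6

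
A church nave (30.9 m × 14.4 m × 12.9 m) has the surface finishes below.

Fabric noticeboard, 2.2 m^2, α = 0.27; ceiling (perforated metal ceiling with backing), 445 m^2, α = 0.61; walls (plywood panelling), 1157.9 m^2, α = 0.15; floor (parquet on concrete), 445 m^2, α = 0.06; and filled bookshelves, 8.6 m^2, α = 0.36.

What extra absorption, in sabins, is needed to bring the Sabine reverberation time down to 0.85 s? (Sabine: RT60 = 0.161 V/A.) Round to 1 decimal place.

A₁ = Σ Sᵢαᵢ = 2.2·0.27 + 445·0.61 + 1157.9·0.15 + 445·0.06 + 8.6·0.36 = 475.525 sabins.
For T = 0.85 s, need A₂ = 0.161·V/T = 0.161·5739.984/0.85 = 1087.220 sabins.
Additional absorption ΔA = 1087.220 − 475.525 = 611.7 sabins.

611.7 sabins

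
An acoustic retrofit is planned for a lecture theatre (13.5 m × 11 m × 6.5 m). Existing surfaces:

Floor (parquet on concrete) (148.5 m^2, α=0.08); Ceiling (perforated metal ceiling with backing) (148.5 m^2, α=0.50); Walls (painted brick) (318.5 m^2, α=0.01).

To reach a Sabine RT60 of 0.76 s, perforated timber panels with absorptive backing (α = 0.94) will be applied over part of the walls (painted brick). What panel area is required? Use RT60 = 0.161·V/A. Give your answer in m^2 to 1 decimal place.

123.8

A₁ = Σ Sᵢαᵢ = 148.5×0.08 + 148.5×0.50 + 318.5×0.01 = 89.315 sabins.
V = 965.25 m³. Target absorption A₂ = 0.161 × 965.25 / 0.76 = 204.481 sabins.
Absorption to add: 204.481 − 89.315 = 115.166 sabins.
Each m^2 of panel replacing the walls (painted brick) adds (0.94 − 0.01) = 0.93 sabins.
Area = ΔA/Δα = 115.166/0.93 = 123.8 m^2.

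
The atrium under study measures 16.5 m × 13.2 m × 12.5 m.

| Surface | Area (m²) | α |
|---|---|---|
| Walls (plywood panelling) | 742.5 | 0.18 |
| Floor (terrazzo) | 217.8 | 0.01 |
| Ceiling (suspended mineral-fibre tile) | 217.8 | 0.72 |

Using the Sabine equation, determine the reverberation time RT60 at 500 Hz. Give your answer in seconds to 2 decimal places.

1.50 sec

Equivalent absorption area: A = 742.5*0.18 + 217.8*0.01 + 217.8*0.72 = 292.644 m².
V = 16.5·13.2·12.5 = 2722.5 m³.
RT60 = 0.161 · V / A = 0.161 × 2722.5 / 292.644 = 1.50 s.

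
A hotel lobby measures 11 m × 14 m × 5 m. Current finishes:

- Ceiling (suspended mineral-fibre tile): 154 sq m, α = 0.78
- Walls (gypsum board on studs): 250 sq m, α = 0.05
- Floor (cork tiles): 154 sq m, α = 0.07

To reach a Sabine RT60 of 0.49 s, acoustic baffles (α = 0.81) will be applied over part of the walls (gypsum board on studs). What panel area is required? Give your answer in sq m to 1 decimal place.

144.2

A₁ = Σ Sᵢαᵢ = 154*0.78 + 250*0.05 + 154*0.07 = 143.400 sabins.
Required A₂ = 0.161·770/0.49 = 253.000 sabins.
ΔA needed = 253.000 − 143.400 = 109.600 sabins.
Net gain per sq m: Δα = 0.81 − 0.05 = 0.76.
Panel area = 109.600 / 0.76 = 144.2 sq m.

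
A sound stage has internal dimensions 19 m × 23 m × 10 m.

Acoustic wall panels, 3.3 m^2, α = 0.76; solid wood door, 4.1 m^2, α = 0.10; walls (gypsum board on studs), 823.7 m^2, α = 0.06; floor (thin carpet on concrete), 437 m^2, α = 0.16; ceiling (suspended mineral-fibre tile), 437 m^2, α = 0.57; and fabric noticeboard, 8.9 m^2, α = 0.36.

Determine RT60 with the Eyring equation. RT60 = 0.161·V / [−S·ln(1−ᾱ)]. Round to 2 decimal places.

1.66 s

S = Σ Sᵢ = 1714.0 m^2.
Σ(Sᵢαᵢ) = 3.3·0.76 + 4.1·0.10 + 823.7·0.06 + 437·0.16 + 437·0.57 + 8.9·0.36 = 374.554.
Mean coefficient ᾱ = A/S = 0.2185.
−S·ln(1−ᾱ) = −1714.0 × ln(1 − 0.2185) = 422.570.
V = 19 × 23 × 10 = 4370 m³.
RT60 = 0.161 × 4370 / 422.570 = 1.66 s.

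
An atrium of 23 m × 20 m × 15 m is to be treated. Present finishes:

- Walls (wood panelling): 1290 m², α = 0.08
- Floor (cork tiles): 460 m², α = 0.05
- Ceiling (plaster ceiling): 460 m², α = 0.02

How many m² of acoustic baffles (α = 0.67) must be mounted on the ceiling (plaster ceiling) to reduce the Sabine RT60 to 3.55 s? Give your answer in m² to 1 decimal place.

Equivalent absorption area: A₁ = 1290×0.08 + 460×0.05 + 460×0.02 = 135.400 m².
V = 6900 m³. Target absorption A₂ = 0.161 × 6900 / 3.55 = 312.930 sabins.
Absorption to add: 312.930 − 135.400 = 177.530 sabins.
Net gain per m²: Δα = 0.67 − 0.02 = 0.65.
Panel area = 177.530 / 0.65 = 273.1 m².

273.1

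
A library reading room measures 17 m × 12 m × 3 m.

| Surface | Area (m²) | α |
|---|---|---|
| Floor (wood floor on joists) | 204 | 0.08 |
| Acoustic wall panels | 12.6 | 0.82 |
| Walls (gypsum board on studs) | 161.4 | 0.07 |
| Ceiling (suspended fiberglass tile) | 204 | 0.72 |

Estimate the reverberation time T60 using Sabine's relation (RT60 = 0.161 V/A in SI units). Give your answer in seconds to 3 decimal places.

0.533 s

Total absorption A = 204·0.08 + 12.6·0.82 + 161.4·0.07 + 204·0.72
  = 16.320 + 10.332 + 11.298 + 146.880 = 184.830 m² sabins.
V = 17·12·3 = 612 m³.
RT60 = 0.161 · V / A = 0.161 × 612 / 184.830 = 0.533 s.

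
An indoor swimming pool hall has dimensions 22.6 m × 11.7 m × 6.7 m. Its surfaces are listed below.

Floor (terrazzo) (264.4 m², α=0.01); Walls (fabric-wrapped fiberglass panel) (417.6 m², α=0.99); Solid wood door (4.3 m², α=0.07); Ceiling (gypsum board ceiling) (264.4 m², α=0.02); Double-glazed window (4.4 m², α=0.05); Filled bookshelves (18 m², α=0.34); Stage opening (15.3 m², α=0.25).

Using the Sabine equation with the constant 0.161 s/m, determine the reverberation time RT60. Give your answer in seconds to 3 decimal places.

0.661 s

Summing Sᵢαᵢ: 2.644 + 413.424 + 0.301 + 5.288 + 0.220 + 6.120 + 3.825 → A = 431.822 sabins.
V = 22.6·11.7·6.7 = 1771.614 m³.
Sabine: RT60 = 0.161 × 1771.614 / 431.822 = 0.661 s.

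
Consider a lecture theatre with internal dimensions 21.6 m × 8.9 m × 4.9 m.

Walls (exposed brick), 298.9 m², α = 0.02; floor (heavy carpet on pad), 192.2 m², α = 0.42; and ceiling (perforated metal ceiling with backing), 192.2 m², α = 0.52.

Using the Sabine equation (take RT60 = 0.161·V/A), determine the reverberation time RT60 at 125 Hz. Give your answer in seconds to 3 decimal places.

Total absorption A = 298.9*0.02 + 192.2*0.42 + 192.2*0.52
  = 5.978 + 80.724 + 99.944 = 186.646 m² sabins.
V = 21.6·8.9·4.9 = 941.976 m³.
T = 0.161 V/A = 0.161·941.976/186.646 = 0.813 s.

0.813 seconds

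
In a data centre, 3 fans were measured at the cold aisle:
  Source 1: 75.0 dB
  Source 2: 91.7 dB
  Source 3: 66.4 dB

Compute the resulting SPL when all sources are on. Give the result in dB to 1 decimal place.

Converting to relative power and adding: 10^(75.0/10) + 10^(91.7/10) + 10^(66.4/10) = 1.515e+09.
Combined level = 10 log₁₀(1.515e+09) = 91.8 dB.

91.8 dB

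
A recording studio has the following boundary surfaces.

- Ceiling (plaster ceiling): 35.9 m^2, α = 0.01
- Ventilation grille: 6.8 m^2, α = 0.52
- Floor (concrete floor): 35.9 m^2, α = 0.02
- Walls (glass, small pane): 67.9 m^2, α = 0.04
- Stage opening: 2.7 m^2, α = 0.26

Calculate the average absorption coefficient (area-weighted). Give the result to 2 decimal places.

0.05

Total surface area S = 149.2 m^2.
Weighted sum Σ Sα = 8.031.
ᾱ = 8.031 / 149.2 = 0.05.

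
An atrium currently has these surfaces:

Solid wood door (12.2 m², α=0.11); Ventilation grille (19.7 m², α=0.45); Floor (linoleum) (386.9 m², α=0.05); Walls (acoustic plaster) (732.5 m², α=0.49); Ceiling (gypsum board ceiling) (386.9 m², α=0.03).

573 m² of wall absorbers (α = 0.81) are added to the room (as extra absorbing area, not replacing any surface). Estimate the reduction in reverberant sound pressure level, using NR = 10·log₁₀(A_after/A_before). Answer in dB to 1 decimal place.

3.3 dB

Summing Sᵢαᵢ: 1.342 + 8.865 + 19.345 + 358.925 + 11.607 → A_before = 400.084 sabins.
Added absorption = 573 × 0.81 = 464.130 sabins.
New total A_after = 864.214 sabins.
NR = 10·log₁₀(864.214/400.084) = 3.3 dB.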